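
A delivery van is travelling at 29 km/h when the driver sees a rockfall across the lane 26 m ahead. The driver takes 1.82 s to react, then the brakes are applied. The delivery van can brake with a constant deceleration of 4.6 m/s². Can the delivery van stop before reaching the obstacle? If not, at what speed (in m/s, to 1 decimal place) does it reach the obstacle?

29 km/h ÷ 3.6 = 8.0556 m/s.
Reaction distance = 8.0556 × 1.82 = 14.661 m.
Braking distance = v²/(2a) = 64.893 / 9.200 = 7.054 m.
Total stopping distance = 14.661 + 7.054 = 21.715 m, vs 26 m available — it stops with 26 − 21.715 = 4.285 m to spare.

Yes — it stops about 4.3 m short of the obstacle, so it never reaches it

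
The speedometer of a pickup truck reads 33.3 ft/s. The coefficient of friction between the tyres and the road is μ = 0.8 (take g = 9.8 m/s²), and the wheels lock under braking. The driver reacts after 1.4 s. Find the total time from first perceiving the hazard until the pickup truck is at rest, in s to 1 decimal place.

33.3 ft/s × 0.3048 = 10.1498 m/s.
a = μg = 0.8 × 9.8 = 7.840 m/s².
Braking time = v/a = 10.1498 / 7.840 = 1.295 s.
Total = 1.4 + 1.295 = 2.695 s.

Total time ≈ 2.7 s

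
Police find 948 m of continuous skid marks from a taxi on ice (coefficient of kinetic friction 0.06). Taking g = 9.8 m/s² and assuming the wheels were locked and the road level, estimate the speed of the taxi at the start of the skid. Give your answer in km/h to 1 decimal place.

Initial speed ≈ 120.2 km/h

Deceleration a = μg = 0.06 × 9.8 = 0.588 m/s².
v = √(2a·d) = √(2 × 0.588 × 948) = √1114.848 = 33.3893 m/s.
= 33.3893 × 3.6 = 120.201 km/h.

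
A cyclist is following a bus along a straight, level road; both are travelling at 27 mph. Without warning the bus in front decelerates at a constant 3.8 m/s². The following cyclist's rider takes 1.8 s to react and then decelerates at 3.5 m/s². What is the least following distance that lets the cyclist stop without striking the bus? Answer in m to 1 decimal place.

27 mph × 0.44704 = 12.0701 m/s.
Leader travels v²/(2a_L) = 145.687 / 7.600 = 19.169 m before stopping.
Follower covers v·t_r = 12.0701 × 1.8 = 21.726 m while reacting, then v²/(2a_F) = 145.687 / 7.000 = 20.812 m while braking, for a total of 21.726 + 20.812 = 42.538 m.
Since a_F ≤ a_L and the follower starts braking later, the follower is never slower than the leader, so the closest approach is when both have stopped.
Minimum gap = 42.538 − 19.169 = 23.369 m.

Minimum gap ≈ 23.4 m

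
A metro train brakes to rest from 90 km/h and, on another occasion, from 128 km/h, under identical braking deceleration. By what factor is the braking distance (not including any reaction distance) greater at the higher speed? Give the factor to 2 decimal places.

Braking distance d = v²/(2a), so with a fixed, d ∝ v².
Factor = (128/90)² = 1.4222² = 2.0227.

Factor ≈ 2.02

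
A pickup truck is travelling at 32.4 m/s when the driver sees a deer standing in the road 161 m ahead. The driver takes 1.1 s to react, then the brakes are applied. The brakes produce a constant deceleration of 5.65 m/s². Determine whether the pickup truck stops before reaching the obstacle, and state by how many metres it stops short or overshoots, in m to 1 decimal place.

Reaction distance = 32.4000 × 1.1 = 35.640 m.
Braking distance = v²/(2a) = 1049.760 / 11.300 = 92.899 m.
Total stopping distance = 35.640 + 92.899 = 128.539 m, vs 161 m available — it stops with 161 − 128.539 = 32.461 m to spare.

Yes — it stops 32.5 m short of the obstacle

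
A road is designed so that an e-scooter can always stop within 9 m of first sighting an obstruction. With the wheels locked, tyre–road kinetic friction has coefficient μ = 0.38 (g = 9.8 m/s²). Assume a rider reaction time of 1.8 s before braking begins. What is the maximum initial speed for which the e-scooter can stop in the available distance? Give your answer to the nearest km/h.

Maximum speed ≈ 14 km/h

a = μg = 0.38 × 9.8 = 3.724 m/s².
Stopping distance: v·t_r + v²/(2a) = 9 with t_r = 1.8 s and a = 3.724 m/s².
So v² + 13.406 v − 67.03 = 0.
Positive root: v = −a·t_r + √((a·t_r)² + 2a·d) = −6.703 + √(44.930 + 67.03) = 3.8781 m/s.
3.8781 m/s × 3.6 = 13.961 km/h.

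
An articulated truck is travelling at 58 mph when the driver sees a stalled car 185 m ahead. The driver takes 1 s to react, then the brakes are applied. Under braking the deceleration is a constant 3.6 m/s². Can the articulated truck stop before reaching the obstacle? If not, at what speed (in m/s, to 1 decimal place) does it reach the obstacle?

58 mph × 0.44704 = 25.9283 m/s.
Reaction distance = 25.9283 × 1 = 25.928 m.
Braking distance = v²/(2a) = 672.277 / 7.200 = 93.372 m.
Total stopping distance = 25.928 + 93.372 = 119.300 m, vs 185 m available — it stops with 185 − 119.300 = 65.700 m to spare.

Yes — it stops about 65.7 m short of the obstacle, so it never reaches it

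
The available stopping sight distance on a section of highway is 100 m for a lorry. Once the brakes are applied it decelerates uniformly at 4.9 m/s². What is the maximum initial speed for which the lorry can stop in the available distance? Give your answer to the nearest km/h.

Maximum speed ≈ 113 km/h

v²/(2a) = d ⇒ v = √(2 × 4.900 × 100) = √980.00 = 31.3050 m/s.
31.3050 m/s × 3.6 = 112.698 km/h.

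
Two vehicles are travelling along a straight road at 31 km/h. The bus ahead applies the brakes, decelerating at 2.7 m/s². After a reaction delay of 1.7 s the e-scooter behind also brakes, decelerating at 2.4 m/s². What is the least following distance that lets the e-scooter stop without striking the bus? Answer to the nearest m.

31 km/h ÷ 3.6 = 8.6111 m/s.
Leader travels v²/(2a_L) = 74.151 / 5.400 = 13.732 m before stopping.
Follower covers v·t_r = 8.6111 × 1.7 = 14.639 m while reacting, then v²/(2a_F) = 74.151 / 4.800 = 15.448 m while braking, for a total of 14.639 + 15.448 = 30.087 m.
Since a_F ≤ a_L and the follower starts braking later, the follower is never slower than the leader, so the closest approach is when both have stopped.
Minimum gap = 30.087 − 13.732 = 16.355 m.

Minimum gap ≈ 16 m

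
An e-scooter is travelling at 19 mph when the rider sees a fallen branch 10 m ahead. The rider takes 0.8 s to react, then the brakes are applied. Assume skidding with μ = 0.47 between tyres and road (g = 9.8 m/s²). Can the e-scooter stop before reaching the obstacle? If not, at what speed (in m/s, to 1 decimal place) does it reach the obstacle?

19 mph × 0.44704 = 8.4938 m/s.
a = μg = 0.47 × 9.8 = 4.606 m/s².
Reaction distance = 8.4938 × 0.8 = 6.795 m.
Braking distance needed to stop: v²/(2a) = 72.145 / 9.212 = 7.832 m, so total needed = 6.795 + 7.832 = 14.627 m > 10 m — it cannot stop.
Distance remaining when braking begins: 10 − 6.795 = 3.205 m.
v² = v₀² − 2a·d = 72.145 − 2 × 4.606 × 3.205 = 42.621 m²/s².
v = √42.621 = 6.528 m/s.

No — it strikes the obstacle at 6.5 m/s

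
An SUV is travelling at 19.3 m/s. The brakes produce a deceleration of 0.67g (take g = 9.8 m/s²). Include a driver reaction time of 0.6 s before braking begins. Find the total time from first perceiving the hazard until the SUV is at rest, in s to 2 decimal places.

Total time ≈ 3.54 s

a = 0.67 × 9.8 = 6.566 m/s².
Braking time = v/a = 19.3000 / 6.566 = 2.939 s.
Total = 0.6 + 2.939 = 3.539 s.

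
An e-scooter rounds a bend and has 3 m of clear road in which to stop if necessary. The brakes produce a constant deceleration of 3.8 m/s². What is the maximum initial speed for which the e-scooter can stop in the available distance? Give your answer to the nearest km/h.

v²/(2a) = d ⇒ v = √(2 × 3.800 × 3) = √22.80 = 4.7749 m/s.
4.7749 m/s × 3.6 = 17.190 km/h.

Maximum speed ≈ 17 km/h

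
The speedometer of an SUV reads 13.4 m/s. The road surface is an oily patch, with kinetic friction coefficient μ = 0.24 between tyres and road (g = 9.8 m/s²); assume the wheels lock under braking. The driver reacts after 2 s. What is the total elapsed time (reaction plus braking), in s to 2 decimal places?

a = μg = 0.24 × 9.8 = 2.352 m/s².
Braking time = v/a = 13.4000 / 2.352 = 5.697 s.
Total = 2 + 5.697 = 7.697 s.

Total time ≈ 7.70 s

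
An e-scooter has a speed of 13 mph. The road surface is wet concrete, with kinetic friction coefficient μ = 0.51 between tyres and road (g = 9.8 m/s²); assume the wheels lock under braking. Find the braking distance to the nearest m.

13 mph × 0.44704 = 5.8115 m/s.
a = μg = 0.51 × 9.8 = 4.998 m/s².
Braking distance = v²/(2a) = 5.8115² / (2 × 4.998) = 33.774 / 9.996 = 3.379 m.

Braking distance ≈ 3 m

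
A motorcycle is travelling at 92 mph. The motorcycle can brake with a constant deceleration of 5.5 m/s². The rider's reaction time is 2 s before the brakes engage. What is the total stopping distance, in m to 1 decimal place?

Total stopping distance ≈ 236.0 m

92 mph × 0.44704 = 41.1277 m/s.
Reaction distance = v·t_r = 41.1277 × 2 = 82.255 m.
Braking distance = v²/(2a) = 41.1277² / (2 × 5.500) = 1691.488 / 11.000 = 153.772 m.
Total = 82.255 + 153.772 = 236.027 m.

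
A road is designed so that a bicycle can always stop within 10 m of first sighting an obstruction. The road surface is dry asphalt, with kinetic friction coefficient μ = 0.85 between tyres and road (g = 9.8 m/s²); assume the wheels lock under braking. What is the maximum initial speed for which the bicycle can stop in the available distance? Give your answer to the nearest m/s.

Maximum speed ≈ 13 m/s

a = μg = 0.85 × 9.8 = 8.330 m/s².
v²/(2a) = d ⇒ v = √(2 × 8.330 × 10) = √166.60 = 12.9074 m/s.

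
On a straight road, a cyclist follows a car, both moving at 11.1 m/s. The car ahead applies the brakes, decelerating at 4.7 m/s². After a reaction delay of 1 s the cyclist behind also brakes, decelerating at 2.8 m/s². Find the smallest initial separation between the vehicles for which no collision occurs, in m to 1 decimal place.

Minimum gap ≈ 20.0 m

Leader travels v²/(2a_L) = 123.210 / 9.400 = 13.107 m before stopping.
Follower covers v·t_r = 11.1000 × 1 = 11.100 m while reacting, then v²/(2a_F) = 123.210 / 5.600 = 22.002 m while braking, for a total of 11.100 + 22.002 = 33.102 m.
Since a_F ≤ a_L and the follower starts braking later, the follower is never slower than the leader, so the closest approach is when both have stopped.
Minimum gap = 33.102 − 13.107 = 19.995 m.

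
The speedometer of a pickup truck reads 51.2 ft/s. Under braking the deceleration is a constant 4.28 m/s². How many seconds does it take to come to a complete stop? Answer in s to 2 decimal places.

Braking time ≈ 3.65 s

51.2 ft/s × 0.3048 = 15.6058 m/s.
Braking time = v/a = 15.6058 / 4.280 = 3.646 s.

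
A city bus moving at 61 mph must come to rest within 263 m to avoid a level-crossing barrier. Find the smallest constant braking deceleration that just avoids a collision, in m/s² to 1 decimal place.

Required deceleration ≈ 1.4 m/s²

61 mph × 0.44704 = 27.2694 m/s.
v² = 2a·d ⇒ a = v²/(2d) = 27.2694² / (2 × 263.000) = 743.620 / 526.000 = 1.4137 m/s².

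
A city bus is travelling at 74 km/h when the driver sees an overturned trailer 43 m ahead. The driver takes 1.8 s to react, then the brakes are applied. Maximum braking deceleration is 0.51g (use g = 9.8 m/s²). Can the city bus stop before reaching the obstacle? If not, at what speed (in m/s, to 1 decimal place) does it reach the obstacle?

74 km/h ÷ 3.6 = 20.5556 m/s.
a = 0.51 × 9.8 = 4.998 m/s².
Reaction distance = 20.5556 × 1.8 = 37.000 m.
Braking distance needed to stop: v²/(2a) = 422.533 / 9.996 = 42.270 m, so total needed = 37.000 + 42.270 = 79.270 m > 43 m — it cannot stop.
Distance remaining when braking begins: 43 − 37.000 = 6.000 m.
v² = v₀² − 2a·d = 422.533 − 2 × 4.998 × 6.000 = 362.557 m²/s².
v = √362.557 = 19.041 m/s.

No — it strikes the obstacle at 19.0 m/s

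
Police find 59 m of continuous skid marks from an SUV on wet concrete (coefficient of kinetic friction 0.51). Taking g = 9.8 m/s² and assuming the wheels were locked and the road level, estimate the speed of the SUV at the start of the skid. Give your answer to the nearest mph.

Deceleration a = μg = 0.51 × 9.8 = 4.998 m/s².
v = √(2a·d) = √(2 × 4.998 × 59) = √589.764 = 24.2851 m/s.
= 24.2851 ÷ 0.44704 = 54.324 mph.

Initial speed ≈ 54 mph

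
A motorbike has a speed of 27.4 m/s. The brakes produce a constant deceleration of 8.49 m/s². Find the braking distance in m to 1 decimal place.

Braking distance ≈ 44.2 m

Braking distance = v²/(2a) = 27.4000² / (2 × 8.490) = 750.760 / 16.980 = 44.214 m.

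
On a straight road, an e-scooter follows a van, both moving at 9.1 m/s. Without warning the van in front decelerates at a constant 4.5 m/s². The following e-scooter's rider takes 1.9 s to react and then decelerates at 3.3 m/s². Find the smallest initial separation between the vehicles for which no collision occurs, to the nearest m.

Leader travels v²/(2a_L) = 82.810 / 9.000 = 9.201 m before stopping.
Follower covers v·t_r = 9.1000 × 1.9 = 17.290 m while reacting, then v²/(2a_F) = 82.810 / 6.600 = 12.547 m while braking, for a total of 17.290 + 12.547 = 29.837 m.
Since a_F ≤ a_L and the follower starts braking later, the follower is never slower than the leader, so the closest approach is when both have stopped.
Minimum gap = 29.837 − 9.201 = 20.636 m.

Minimum gap ≈ 21 m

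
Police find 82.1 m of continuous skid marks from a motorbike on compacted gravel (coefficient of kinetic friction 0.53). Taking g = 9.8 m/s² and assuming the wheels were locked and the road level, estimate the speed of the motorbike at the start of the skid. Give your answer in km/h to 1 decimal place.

Deceleration a = μg = 0.53 × 9.8 = 5.194 m/s².
v = √(2a·d) = √(2 × 5.194 × 82.1) = √852.855 = 29.2037 m/s.
= 29.2037 × 3.6 = 105.133 km/h.

Initial speed ≈ 105.1 km/h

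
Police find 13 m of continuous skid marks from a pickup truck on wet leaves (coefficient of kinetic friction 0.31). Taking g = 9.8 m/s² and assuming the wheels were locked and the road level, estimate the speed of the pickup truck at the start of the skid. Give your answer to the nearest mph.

Deceleration a = μg = 0.31 × 9.8 = 3.038 m/s².
v = √(2a·d) = √(2 × 3.038 × 13) = √78.988 = 8.8875 m/s.
= 8.8875 ÷ 0.44704 = 19.881 mph.

Initial speed ≈ 20 mph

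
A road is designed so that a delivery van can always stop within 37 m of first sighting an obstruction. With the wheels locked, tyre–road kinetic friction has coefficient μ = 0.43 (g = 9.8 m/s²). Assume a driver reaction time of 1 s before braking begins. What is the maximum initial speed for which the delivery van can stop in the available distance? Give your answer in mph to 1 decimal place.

a = μg = 0.43 × 9.8 = 4.214 m/s².
Stopping distance: v·t_r + v²/(2a) = 37 with t_r = 1 s and a = 4.214 m/s².
So v² + 8.428 v − 311.84 = 0.
Positive root: v = −a·t_r + √((a·t_r)² + 2a·d) = −4.214 + √(17.758 + 311.84) = 13.9408 m/s.
13.9408 m/s ÷ 0.44704 = 31.185 mph.

Maximum speed ≈ 31.2 mph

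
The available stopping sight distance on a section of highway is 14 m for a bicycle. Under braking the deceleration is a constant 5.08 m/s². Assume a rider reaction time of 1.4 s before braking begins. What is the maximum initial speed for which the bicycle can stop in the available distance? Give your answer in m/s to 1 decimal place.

Maximum speed ≈ 6.8 m/s

Stopping distance: v·t_r + v²/(2a) = 14 with t_r = 1.4 s and a = 5.080 m/s².
So v² + 14.224 v − 142.24 = 0.
Positive root: v = −a·t_r + √((a·t_r)² + 2a·d) = −7.112 + √(50.581 + 142.24) = 6.7740 m/s.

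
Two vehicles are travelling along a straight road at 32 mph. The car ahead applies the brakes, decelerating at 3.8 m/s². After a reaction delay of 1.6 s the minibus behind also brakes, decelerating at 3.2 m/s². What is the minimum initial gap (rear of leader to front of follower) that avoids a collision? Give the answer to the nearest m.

32 mph × 0.44704 = 14.3053 m/s.
Leader travels v²/(2a_L) = 204.642 / 7.600 = 26.927 m before stopping.
Follower covers v·t_r = 14.3053 × 1.6 = 22.888 m while reacting, then v²/(2a_F) = 204.642 / 6.400 = 31.975 m while braking, for a total of 22.888 + 31.975 = 54.863 m.
Since a_F ≤ a_L and the follower starts braking later, the follower is never slower than the leader, so the closest approach is when both have stopped.
Minimum gap = 54.863 − 26.927 = 27.936 m.

Minimum gap ≈ 28 m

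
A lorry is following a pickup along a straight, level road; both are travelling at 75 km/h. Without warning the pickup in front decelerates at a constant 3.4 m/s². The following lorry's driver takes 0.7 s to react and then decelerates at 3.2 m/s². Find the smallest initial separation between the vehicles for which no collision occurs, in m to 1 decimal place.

Minimum gap ≈ 18.6 m

75 km/h ÷ 3.6 = 20.8333 m/s.
Leader travels v²/(2a_L) = 434.026 / 6.800 = 63.827 m before stopping.
Follower covers v·t_r = 20.8333 × 0.7 = 14.583 m while reacting, then v²/(2a_F) = 434.026 / 6.400 = 67.817 m while braking, for a total of 14.583 + 67.817 = 82.400 m.
Since a_F ≤ a_L and the follower starts braking later, the follower is never slower than the leader, so the closest approach is when both have stopped.
Minimum gap = 82.400 − 63.827 = 18.573 m.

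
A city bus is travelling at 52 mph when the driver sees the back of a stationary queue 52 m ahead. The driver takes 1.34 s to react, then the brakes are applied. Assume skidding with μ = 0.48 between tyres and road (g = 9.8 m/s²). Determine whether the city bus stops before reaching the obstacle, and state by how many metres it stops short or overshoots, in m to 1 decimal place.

No — it overshoots by 36.6 m

52 mph × 0.44704 = 23.2461 m/s.
a = μg = 0.48 × 9.8 = 4.704 m/s².
Reaction distance = 23.2461 × 1.34 = 31.150 m.
Braking distance = v²/(2a) = 540.381 / 9.408 = 57.438 m.
Total stopping distance = 31.150 + 57.438 = 88.588 m, vs 52 m available — it cannot stop in time and overshoots by 88.588 − 52 = 36.588 m.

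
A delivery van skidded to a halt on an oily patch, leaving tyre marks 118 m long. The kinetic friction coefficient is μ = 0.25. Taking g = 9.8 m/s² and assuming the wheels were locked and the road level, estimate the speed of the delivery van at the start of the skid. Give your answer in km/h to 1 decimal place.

Initial speed ≈ 86.6 km/h

Deceleration a = μg = 0.25 × 9.8 = 2.450 m/s².
v = √(2a·d) = √(2 × 2.450 × 118) = √578.200 = 24.0458 m/s.
= 24.0458 × 3.6 = 86.565 km/h.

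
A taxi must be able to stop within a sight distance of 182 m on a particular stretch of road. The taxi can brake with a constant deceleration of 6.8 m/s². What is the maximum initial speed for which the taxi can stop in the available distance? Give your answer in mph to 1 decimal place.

v²/(2a) = d ⇒ v = √(2 × 6.800 × 182) = √2475.20 = 49.7514 m/s.
49.7514 m/s ÷ 0.44704 = 111.291 mph.

Maximum speed ≈ 111.3 mph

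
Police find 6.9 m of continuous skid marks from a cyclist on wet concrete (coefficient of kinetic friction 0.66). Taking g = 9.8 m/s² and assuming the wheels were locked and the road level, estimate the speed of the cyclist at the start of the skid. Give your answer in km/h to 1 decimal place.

Initial speed ≈ 34.0 km/h

Deceleration a = μg = 0.66 × 9.8 = 6.468 m/s².
v = √(2a·d) = √(2 × 6.468 × 6.9) = √89.258 = 9.4476 m/s.
= 9.4476 × 3.6 = 34.011 km/h.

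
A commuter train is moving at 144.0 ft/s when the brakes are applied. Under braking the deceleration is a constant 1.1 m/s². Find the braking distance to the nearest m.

144 ft/s × 0.3048 = 43.8912 m/s.
Braking distance = v²/(2a) = 43.8912² / (2 × 1.100) = 1926.437 / 2.200 = 875.653 m.

Braking distance ≈ 876 m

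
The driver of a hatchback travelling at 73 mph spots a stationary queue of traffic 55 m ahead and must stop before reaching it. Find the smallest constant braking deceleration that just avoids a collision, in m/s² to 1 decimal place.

73 mph × 0.44704 = 32.6339 m/s.
v² = 2a·d ⇒ a = v²/(2d) = 32.6339² / (2 × 55.000) = 1064.971 / 110.000 = 9.6816 m/s².

Required deceleration ≈ 9.7 m/s²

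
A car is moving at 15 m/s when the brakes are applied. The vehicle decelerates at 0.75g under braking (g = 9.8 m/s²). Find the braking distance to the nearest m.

Braking distance ≈ 15 m

a = 0.75 × 9.8 = 7.350 m/s².
Braking distance = v²/(2a) = 15.0000² / (2 × 7.350) = 225.000 / 14.700 = 15.306 m.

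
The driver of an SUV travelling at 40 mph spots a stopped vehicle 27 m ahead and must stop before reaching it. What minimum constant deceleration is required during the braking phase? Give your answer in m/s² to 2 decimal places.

40 mph × 0.44704 = 17.8816 m/s.
v² = 2a·d ⇒ a = v²/(2d) = 17.8816² / (2 × 27.000) = 319.752 / 54.000 = 5.9213 m/s².

Required deceleration ≈ 5.92 m/s²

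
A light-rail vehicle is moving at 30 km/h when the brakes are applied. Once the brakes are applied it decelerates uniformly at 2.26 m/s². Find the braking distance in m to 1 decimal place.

30 km/h ÷ 3.6 = 8.3333 m/s.
Braking distance = v²/(2a) = 8.3333² / (2 × 2.260) = 69.444 / 4.520 = 15.364 m.

Braking distance ≈ 15.4 m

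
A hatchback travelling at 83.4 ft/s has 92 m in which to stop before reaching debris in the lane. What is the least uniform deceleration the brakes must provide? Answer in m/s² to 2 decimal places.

Required deceleration ≈ 3.51 m/s²

83.4 ft/s × 0.3048 = 25.4203 m/s.
v² = 2a·d ⇒ a = v²/(2d) = 25.4203² / (2 × 92.000) = 646.192 / 184.000 = 3.5119 m/s².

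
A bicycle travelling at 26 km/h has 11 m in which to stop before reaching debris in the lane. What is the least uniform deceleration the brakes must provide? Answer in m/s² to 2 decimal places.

Required deceleration ≈ 2.37 m/s²

26 km/h ÷ 3.6 = 7.2222 m/s.
v² = 2a·d ⇒ a = v²/(2d) = 7.2222² / (2 × 11.000) = 52.160 / 22.000 = 2.3709 m/s².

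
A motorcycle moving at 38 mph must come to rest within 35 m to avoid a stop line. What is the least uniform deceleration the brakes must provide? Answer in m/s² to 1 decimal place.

38 mph × 0.44704 = 16.9875 m/s.
v² = 2a·d ⇒ a = v²/(2d) = 16.9875² / (2 × 35.000) = 288.575 / 70.000 = 4.1225 m/s².

Required deceleration ≈ 4.1 m/s²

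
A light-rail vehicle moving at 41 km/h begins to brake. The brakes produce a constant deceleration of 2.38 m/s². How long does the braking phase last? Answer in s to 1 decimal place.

Braking time ≈ 4.8 s

41 km/h ÷ 3.6 = 11.3889 m/s.
Braking time = v/a = 11.3889 / 2.380 = 4.785 s.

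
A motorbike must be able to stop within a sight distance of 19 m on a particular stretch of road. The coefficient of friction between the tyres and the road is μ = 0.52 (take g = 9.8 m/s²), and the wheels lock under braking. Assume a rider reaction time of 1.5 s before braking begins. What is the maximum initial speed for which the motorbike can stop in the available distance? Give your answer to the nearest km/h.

a = μg = 0.52 × 9.8 = 5.096 m/s².
Stopping distance: v·t_r + v²/(2a) = 19 with t_r = 1.5 s and a = 5.096 m/s².
So v² + 15.288 v − 193.65 = 0.
Positive root: v = −a·t_r + √((a·t_r)² + 2a·d) = −7.644 + √(58.431 + 193.65) = 8.2331 m/s.
8.2331 m/s × 3.6 = 29.639 km/h.

Maximum speed ≈ 30 km/h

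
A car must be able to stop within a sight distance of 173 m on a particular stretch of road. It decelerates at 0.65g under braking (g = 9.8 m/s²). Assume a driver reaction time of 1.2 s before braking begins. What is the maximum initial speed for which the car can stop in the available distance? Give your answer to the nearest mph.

Maximum speed ≈ 89 mph

a = 0.65 × 9.8 = 6.370 m/s².
Stopping distance: v·t_r + v²/(2a) = 173 with t_r = 1.2 s and a = 6.370 m/s².
So v² + 15.288 v − 2204.02 = 0.
Positive root: v = −a·t_r + √((a·t_r)² + 2a·d) = −7.644 + √(58.431 + 2204.02) = 39.9212 m/s.
39.9212 m/s ÷ 0.44704 = 89.301 mph.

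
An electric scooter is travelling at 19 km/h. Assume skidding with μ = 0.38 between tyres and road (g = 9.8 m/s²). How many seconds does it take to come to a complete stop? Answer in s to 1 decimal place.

19 km/h ÷ 3.6 = 5.2778 m/s.
a = μg = 0.38 × 9.8 = 3.724 m/s².
Braking time = v/a = 5.2778 / 3.724 = 1.417 s.

Braking time ≈ 1.4 s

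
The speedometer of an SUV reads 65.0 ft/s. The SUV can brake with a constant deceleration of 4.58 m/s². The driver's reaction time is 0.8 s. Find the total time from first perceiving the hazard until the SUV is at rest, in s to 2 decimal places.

Total time ≈ 5.13 s

65 ft/s × 0.3048 = 19.8120 m/s.
Braking time = v/a = 19.8120 / 4.580 = 4.326 s.
Total = 0.8 + 4.326 = 5.126 s.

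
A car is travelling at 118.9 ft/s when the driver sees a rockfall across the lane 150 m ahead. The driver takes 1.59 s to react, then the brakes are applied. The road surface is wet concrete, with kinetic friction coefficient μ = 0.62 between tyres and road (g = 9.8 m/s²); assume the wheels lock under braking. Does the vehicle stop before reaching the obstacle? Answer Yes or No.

118.9 ft/s × 0.3048 = 36.2407 m/s.
a = μg = 0.62 × 9.8 = 6.076 m/s².
Reaction distance = 36.2407 × 1.59 = 57.623 m.
Braking distance = v²/(2a) = 1313.388 / 12.152 = 108.080 m.
Total stopping distance = 57.623 + 108.080 = 165.703 m, vs 150 m available — it cannot stop in time and overshoots by 165.703 − 150 = 15.703 m.

No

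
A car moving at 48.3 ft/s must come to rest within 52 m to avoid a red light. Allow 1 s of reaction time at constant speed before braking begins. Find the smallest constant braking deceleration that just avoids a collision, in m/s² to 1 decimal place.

48.3 ft/s × 0.3048 = 14.7218 m/s.
Distance covered during reaction = 14.7218 × 1 = 14.722 m.
Distance available for braking: 52 − 14.722 = 37.278 m.
v² = 2a·d ⇒ a = v²/(2d) = 14.7218² / (2 × 37.278) = 216.731 / 74.556 = 2.9070 m/s².

Required deceleration ≈ 2.9 m/s²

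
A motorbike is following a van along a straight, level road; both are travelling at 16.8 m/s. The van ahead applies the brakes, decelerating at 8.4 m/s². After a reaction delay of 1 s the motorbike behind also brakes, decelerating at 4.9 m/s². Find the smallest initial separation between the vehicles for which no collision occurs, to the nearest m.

Leader travels v²/(2a_L) = 282.240 / 16.800 = 16.800 m before stopping.
Follower covers v·t_r = 16.8000 × 1 = 16.800 m while reacting, then v²/(2a_F) = 282.240 / 9.800 = 28.800 m while braking, for a total of 16.800 + 28.800 = 45.600 m.
Since a_F ≤ a_L and the follower starts braking later, the follower is never slower than the leader, so the closest approach is when both have stopped.
Minimum gap = 45.600 − 16.800 = 28.800 m.

Minimum gap ≈ 29 m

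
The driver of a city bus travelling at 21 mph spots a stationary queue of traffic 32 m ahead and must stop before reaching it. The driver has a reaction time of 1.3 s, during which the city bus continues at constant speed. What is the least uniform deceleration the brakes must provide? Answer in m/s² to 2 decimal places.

Required deceleration ≈ 2.23 m/s²

21 mph × 0.44704 = 9.3878 m/s.
Distance covered during reaction = 9.3878 × 1.3 = 12.204 m.
Distance available for braking: 32 − 12.204 = 19.796 m.
v² = 2a·d ⇒ a = v²/(2d) = 9.3878² / (2 × 19.796) = 88.131 / 39.592 = 2.2260 m/s².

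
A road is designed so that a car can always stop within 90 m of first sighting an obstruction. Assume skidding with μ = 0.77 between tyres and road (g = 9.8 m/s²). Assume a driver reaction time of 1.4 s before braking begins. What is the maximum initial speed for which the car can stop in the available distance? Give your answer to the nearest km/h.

a = μg = 0.77 × 9.8 = 7.546 m/s².
Stopping distance: v·t_r + v²/(2a) = 90 with t_r = 1.4 s and a = 7.546 m/s².
So v² + 21.129 v − 1358.28 = 0.
Positive root: v = −a·t_r + √((a·t_r)² + 2a·d) = −10.564 + √(111.598 + 1358.28) = 27.7750 m/s.
27.7750 m/s × 3.6 = 99.990 km/h.

Maximum speed ≈ 100 km/h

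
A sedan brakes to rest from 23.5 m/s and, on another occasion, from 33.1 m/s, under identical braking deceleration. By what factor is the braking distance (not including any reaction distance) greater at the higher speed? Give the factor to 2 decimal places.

Factor ≈ 1.98

Braking distance d = v²/(2a), so with a fixed, d ∝ v².
Factor = (33.1/23.5)² = 1.4085² = 1.9839.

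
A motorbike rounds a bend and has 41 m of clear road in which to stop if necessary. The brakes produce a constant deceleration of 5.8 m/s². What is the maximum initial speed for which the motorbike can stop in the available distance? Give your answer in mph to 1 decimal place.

Maximum speed ≈ 48.8 mph

v²/(2a) = d ⇒ v = √(2 × 5.800 × 41) = √475.60 = 21.8083 m/s.
21.8083 m/s ÷ 0.44704 = 48.784 mph.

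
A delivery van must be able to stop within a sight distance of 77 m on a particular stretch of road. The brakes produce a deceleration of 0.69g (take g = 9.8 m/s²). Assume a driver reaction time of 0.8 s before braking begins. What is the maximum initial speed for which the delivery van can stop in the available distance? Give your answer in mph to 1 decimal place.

Maximum speed ≈ 61.1 mph

a = 0.69 × 9.8 = 6.762 m/s².
Stopping distance: v·t_r + v²/(2a) = 77 with t_r = 0.8 s and a = 6.762 m/s².
So v² + 10.819 v − 1041.35 = 0.
Positive root: v = −a·t_r + √((a·t_r)² + 2a·d) = −5.410 + √(29.268 + 1041.35) = 27.3103 m/s.
27.3103 m/s ÷ 0.44704 = 61.091 mph.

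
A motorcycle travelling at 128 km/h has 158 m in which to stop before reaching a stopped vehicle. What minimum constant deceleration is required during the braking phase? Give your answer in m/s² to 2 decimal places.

Required deceleration ≈ 4.00 m/s²

128 km/h ÷ 3.6 = 35.5556 m/s.
v² = 2a·d ⇒ a = v²/(2d) = 35.5556² / (2 × 158.000) = 1264.201 / 316.000 = 4.0006 m/s².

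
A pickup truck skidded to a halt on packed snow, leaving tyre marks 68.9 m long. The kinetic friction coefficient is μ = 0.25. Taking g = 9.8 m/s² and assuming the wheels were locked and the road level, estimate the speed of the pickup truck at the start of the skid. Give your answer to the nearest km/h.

Initial speed ≈ 66 km/h

Deceleration a = μg = 0.25 × 9.8 = 2.450 m/s².
v = √(2a·d) = √(2 × 2.450 × 68.9) = √337.610 = 18.3742 m/s.
= 18.3742 × 3.6 = 66.147 km/h.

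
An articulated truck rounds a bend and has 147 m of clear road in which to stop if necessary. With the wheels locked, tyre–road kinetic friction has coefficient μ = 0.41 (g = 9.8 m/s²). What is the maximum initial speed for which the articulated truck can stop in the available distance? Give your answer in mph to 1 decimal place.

Maximum speed ≈ 76.9 mph

a = μg = 0.41 × 9.8 = 4.018 m/s².
v²/(2a) = d ⇒ v = √(2 × 4.018 × 147) = √1181.29 = 34.3699 m/s.
34.3699 m/s ÷ 0.44704 = 76.883 mph.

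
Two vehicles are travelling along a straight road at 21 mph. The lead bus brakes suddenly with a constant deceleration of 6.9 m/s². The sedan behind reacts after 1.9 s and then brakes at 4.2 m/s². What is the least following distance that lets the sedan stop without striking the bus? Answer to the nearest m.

21 mph × 0.44704 = 9.3878 m/s.
Leader travels v²/(2a_L) = 88.131 / 13.800 = 6.386 m before stopping.
Follower covers v·t_r = 9.3878 × 1.9 = 17.837 m while reacting, then v²/(2a_F) = 88.131 / 8.400 = 10.492 m while braking, for a total of 17.837 + 10.492 = 28.329 m.
Since a_F ≤ a_L and the follower starts braking later, the follower is never slower than the leader, so the closest approach is when both have stopped.
Minimum gap = 28.329 − 6.386 = 21.943 m.

Minimum gap ≈ 22 m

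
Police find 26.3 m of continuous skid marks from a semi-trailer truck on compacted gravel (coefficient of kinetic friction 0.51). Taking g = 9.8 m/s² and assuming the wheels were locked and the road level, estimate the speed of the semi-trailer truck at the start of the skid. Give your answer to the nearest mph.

Deceleration a = μg = 0.51 × 9.8 = 4.998 m/s².
v = √(2a·d) = √(2 × 4.998 × 26.3) = √262.895 = 16.2140 m/s.
= 16.2140 ÷ 0.44704 = 36.270 mph.

Initial speed ≈ 36 mph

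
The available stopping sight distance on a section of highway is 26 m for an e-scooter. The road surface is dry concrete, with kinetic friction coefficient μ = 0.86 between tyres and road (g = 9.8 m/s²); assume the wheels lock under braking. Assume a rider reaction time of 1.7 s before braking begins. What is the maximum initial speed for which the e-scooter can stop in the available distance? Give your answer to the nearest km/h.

Maximum speed ≈ 40 km/h

a = μg = 0.86 × 9.8 = 8.428 m/s².
Stopping distance: v·t_r + v²/(2a) = 26 with t_r = 1.7 s and a = 8.428 m/s².
So v² + 28.655 v − 438.26 = 0.
Positive root: v = −a·t_r + √((a·t_r)² + 2a·d) = −14.328 + √(205.292 + 438.26) = 11.0403 m/s.
11.0403 m/s × 3.6 = 39.745 km/h.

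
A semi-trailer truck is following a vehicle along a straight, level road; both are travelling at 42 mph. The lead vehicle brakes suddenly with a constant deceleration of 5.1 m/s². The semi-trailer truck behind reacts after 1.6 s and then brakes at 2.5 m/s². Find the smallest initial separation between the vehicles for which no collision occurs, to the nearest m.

42 mph × 0.44704 = 18.7757 m/s.
Leader travels v²/(2a_L) = 352.527 / 10.200 = 34.561 m before stopping.
Follower covers v·t_r = 18.7757 × 1.6 = 30.041 m while reacting, then v²/(2a_F) = 352.527 / 5.000 = 70.505 m while braking, for a total of 30.041 + 70.505 = 100.546 m.
Since a_F ≤ a_L and the follower starts braking later, the follower is never slower than the leader, so the closest approach is when both have stopped.
Minimum gap = 100.546 − 34.561 = 65.985 m.

Minimum gap ≈ 66 m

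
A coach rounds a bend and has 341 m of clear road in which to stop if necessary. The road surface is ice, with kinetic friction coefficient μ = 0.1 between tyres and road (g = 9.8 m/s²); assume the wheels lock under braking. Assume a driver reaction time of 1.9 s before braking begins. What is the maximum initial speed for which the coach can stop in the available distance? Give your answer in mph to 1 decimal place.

a = μg = 0.1 × 9.8 = 0.980 m/s².
Stopping distance: v·t_r + v²/(2a) = 341 with t_r = 1.9 s and a = 0.980 m/s².
So v² + 3.724 v − 668.36 = 0.
Positive root: v = −a·t_r + √((a·t_r)² + 2a·d) = −1.862 + √(3.467 + 668.36) = 24.0576 m/s.
24.0576 m/s ÷ 0.44704 = 53.815 mph.

Maximum speed ≈ 53.8 mph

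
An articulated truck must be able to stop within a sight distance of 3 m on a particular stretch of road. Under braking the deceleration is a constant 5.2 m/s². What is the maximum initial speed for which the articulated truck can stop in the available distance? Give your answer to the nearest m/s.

Maximum speed ≈ 6 m/s

v²/(2a) = d ⇒ v = √(2 × 5.200 × 3) = √31.20 = 5.5857 m/s.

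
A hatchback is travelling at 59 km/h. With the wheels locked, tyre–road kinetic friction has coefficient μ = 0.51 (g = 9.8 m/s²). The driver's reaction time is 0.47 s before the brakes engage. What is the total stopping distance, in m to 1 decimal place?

59 km/h ÷ 3.6 = 16.3889 m/s.
a = μg = 0.51 × 9.8 = 4.998 m/s².
Reaction distance = v·t_r = 16.3889 × 0.47 = 7.703 m.
Braking distance = v²/(2a) = 16.3889² / (2 × 4.998) = 268.596 / 9.996 = 26.870 m.
Total = 7.703 + 26.870 = 34.573 m.

Total stopping distance ≈ 34.6 m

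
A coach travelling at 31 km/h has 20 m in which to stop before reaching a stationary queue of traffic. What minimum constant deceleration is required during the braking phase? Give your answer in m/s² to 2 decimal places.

Required deceleration ≈ 1.85 m/s²

31 km/h ÷ 3.6 = 8.6111 m/s.
v² = 2a·d ⇒ a = v²/(2d) = 8.6111² / (2 × 20.000) = 74.151 / 40.000 = 1.8538 m/s².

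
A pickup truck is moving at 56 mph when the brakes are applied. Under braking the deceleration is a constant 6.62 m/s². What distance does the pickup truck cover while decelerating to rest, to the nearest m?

Braking distance ≈ 47 m

56 mph × 0.44704 = 25.0342 m/s.
Braking distance = v²/(2a) = 25.0342² / (2 × 6.620) = 626.711 / 13.240 = 47.335 m.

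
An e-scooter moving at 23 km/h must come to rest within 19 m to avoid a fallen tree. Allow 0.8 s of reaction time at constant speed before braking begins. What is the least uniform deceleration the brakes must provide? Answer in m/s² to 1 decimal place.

Required deceleration ≈ 1.5 m/s²

23 km/h ÷ 3.6 = 6.3889 m/s.
Distance covered during reaction = 6.3889 × 0.8 = 5.111 m.
Distance available for braking: 19 − 5.111 = 13.889 m.
v² = 2a·d ⇒ a = v²/(2d) = 6.3889² / (2 × 13.889) = 40.818 / 27.778 = 1.4694 m/s².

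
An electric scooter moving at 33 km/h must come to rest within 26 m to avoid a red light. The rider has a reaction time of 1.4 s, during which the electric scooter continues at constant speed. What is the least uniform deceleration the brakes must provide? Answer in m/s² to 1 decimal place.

Required deceleration ≈ 3.2 m/s²

33 km/h ÷ 3.6 = 9.1667 m/s.
Distance covered during reaction = 9.1667 × 1.4 = 12.833 m.
Distance available for braking: 26 − 12.833 = 13.167 m.
v² = 2a·d ⇒ a = v²/(2d) = 9.1667² / (2 × 13.167) = 84.028 / 26.334 = 3.1909 m/s².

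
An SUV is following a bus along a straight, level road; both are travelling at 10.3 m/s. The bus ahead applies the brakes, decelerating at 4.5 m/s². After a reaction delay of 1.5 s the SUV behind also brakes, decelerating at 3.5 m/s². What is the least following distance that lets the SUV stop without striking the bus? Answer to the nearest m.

Leader travels v²/(2a_L) = 106.090 / 9.000 = 11.788 m before stopping.
Follower covers v·t_r = 10.3000 × 1.5 = 15.450 m while reacting, then v²/(2a_F) = 106.090 / 7.000 = 15.156 m while braking, for a total of 15.450 + 15.156 = 30.606 m.
Since a_F ≤ a_L and the follower starts braking later, the follower is never slower than the leader, so the closest approach is when both have stopped.
Minimum gap = 30.606 − 11.788 = 18.818 m.

Minimum gap ≈ 19 m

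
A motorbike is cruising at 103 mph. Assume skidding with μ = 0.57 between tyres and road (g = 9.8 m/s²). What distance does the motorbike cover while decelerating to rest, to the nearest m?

Braking distance ≈ 190 m

103 mph × 0.44704 = 46.0451 m/s.
a = μg = 0.57 × 9.8 = 5.586 m/s².
Braking distance = v²/(2a) = 46.0451² / (2 × 5.586) = 2120.151 / 11.172 = 189.774 m.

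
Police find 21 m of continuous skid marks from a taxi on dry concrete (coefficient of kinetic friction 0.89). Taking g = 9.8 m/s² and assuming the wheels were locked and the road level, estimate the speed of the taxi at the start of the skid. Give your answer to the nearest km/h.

Initial speed ≈ 69 km/h

Deceleration a = μg = 0.89 × 9.8 = 8.722 m/s².
v = √(2a·d) = √(2 × 8.722 × 21) = √366.324 = 19.1396 m/s.
= 19.1396 × 3.6 = 68.903 km/h.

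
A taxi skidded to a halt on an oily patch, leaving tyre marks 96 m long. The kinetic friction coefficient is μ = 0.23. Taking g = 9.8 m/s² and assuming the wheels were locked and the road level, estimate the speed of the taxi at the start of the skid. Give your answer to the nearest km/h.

Deceleration a = μg = 0.23 × 9.8 = 2.254 m/s².
v = √(2a·d) = √(2 × 2.254 × 96) = √432.768 = 20.8031 m/s.
= 20.8031 × 3.6 = 74.891 km/h.

Initial speed ≈ 75 km/h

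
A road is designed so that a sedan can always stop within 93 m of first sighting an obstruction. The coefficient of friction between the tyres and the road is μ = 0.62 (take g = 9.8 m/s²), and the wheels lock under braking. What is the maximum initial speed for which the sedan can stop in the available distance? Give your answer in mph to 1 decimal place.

Maximum speed ≈ 75.2 mph

a = μg = 0.62 × 9.8 = 6.076 m/s².
v²/(2a) = d ⇒ v = √(2 × 6.076 × 93) = √1130.14 = 33.6176 m/s.
33.6176 m/s ÷ 0.44704 = 75.200 mph.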